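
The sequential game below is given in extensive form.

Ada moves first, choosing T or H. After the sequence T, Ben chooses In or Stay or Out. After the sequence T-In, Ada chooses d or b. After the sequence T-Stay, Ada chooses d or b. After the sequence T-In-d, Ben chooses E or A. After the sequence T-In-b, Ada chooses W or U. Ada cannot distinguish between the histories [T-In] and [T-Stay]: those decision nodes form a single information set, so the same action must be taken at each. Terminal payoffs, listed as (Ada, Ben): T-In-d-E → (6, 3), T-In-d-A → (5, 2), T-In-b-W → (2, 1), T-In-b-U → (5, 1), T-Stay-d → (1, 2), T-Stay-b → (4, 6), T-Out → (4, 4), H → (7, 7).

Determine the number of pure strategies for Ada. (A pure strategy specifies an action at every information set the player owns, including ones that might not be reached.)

Ada owns the root with actions {T, H} — two choices.
Ada owns the information set {T-In, T-Stay} with actions {d, b} — two choices.
Ada owns the node after T-In-b with actions {W, U} — two choices.
A pure strategy fixes one action at each information set independently, so the count is the product 2 × 2 × 2 = 8.

8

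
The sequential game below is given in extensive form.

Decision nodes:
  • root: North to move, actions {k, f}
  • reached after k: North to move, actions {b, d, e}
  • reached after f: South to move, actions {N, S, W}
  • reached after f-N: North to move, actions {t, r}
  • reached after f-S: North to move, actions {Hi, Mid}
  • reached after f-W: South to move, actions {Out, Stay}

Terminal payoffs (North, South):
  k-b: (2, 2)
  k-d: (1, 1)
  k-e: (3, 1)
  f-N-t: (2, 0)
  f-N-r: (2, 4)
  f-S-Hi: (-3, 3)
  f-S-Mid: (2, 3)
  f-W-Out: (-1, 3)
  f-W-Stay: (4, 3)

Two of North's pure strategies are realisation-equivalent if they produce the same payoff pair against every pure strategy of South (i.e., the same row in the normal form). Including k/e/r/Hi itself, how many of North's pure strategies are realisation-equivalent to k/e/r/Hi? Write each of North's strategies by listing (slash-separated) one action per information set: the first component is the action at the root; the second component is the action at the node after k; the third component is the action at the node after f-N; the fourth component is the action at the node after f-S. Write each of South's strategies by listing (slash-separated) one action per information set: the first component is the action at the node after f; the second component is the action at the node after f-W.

4

Row for k/e/r/Hi (columns N/Out, N/Stay, S/Out, S/Stay, W/Out, W/Stay): (3,1) (3,1) (3,1) (3,1) (3,1) (3,1).
Under k/e/r/Hi, North's choice at the node after f-N and at the node after f-S can never be reached regardless of what South does, so varying those choices leaves every outcome unchanged.
Holding the reachable choices fixed and varying the unreachable ones freely already gives 2 × 2 = 4 equivalent strategies.
No other strategy reproduces this row, so those 4 are the full class: k/e/t/Hi, k/e/t/Mid, k/e/r/Hi, k/e/r/Mid.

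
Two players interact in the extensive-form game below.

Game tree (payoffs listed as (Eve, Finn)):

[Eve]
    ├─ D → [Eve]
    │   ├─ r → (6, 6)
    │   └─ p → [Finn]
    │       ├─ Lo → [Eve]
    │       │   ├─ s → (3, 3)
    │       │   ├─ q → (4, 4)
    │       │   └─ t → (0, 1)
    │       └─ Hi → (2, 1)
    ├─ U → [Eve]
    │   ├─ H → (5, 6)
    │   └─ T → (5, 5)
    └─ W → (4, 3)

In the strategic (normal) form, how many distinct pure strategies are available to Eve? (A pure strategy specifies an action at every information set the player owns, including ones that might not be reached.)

36

Eve owns the root with actions {D, U, W} — three choices.
Eve owns the node after D with actions {r, p} — two choices.
Eve owns the node after U with actions {H, T} — two choices.
Eve owns the node after D-p-Lo with actions {s, q, t} — three choices.
A pure strategy fixes one action at each information set independently, so the count is the product 3 × 2 × 2 × 3 = 36.
(For reference, Finn has 2 pure strategies, giving a 36×2 normal-form matrix.)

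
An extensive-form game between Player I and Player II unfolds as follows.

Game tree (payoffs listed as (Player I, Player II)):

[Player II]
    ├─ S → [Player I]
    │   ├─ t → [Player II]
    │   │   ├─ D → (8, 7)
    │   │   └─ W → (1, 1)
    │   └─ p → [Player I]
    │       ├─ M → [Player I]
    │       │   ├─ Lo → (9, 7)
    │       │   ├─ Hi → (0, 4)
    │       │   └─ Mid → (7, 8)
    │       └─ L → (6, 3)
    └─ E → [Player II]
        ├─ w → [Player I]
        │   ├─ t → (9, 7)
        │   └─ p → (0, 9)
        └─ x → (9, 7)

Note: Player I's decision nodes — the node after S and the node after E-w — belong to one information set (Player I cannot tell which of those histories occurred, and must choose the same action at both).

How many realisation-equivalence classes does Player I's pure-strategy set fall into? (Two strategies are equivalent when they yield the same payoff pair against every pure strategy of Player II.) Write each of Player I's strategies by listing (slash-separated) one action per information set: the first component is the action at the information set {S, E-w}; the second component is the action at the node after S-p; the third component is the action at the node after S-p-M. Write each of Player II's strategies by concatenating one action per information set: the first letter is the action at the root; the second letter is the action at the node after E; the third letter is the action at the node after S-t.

Player I has 12 pure strategies: t/M/Lo, t/M/Hi, t/M/Mid, t/L/Lo, t/L/Hi, t/L/Mid, p/M/Lo, p/M/Hi, p/M/Mid, p/L/Lo, p/L/Hi, p/L/Mid. Columns: SwD, SwW, SxD, SxW, EwD, EwW, ExD, ExW.
{t/M/Lo, t/M/Hi, t/M/Mid, t/L/Lo, t/L/Hi, t/L/Mid} → row (8,7) (1,1) (8,7) (1,1) (9,7) (9,7) (9,7) (9,7)
{p/M/Lo} → row (9,7) (9,7) (9,7) (9,7) (0,9) (0,9) (9,7) (9,7)
{p/M/Hi} → row (0,4) (0,4) (0,4) (0,4) (0,9) (0,9) (9,7) (9,7)
{p/M/Mid} → row (7,8) (7,8) (7,8) (7,8) (0,9) (0,9) (9,7) (9,7)
{p/L/Lo, p/L/Hi, p/L/Mid} → row (6,3) (6,3) (6,3) (6,3) (0,9) (0,9) (9,7) (9,7)
That's 5 distinct rows out of 12 strategies.

5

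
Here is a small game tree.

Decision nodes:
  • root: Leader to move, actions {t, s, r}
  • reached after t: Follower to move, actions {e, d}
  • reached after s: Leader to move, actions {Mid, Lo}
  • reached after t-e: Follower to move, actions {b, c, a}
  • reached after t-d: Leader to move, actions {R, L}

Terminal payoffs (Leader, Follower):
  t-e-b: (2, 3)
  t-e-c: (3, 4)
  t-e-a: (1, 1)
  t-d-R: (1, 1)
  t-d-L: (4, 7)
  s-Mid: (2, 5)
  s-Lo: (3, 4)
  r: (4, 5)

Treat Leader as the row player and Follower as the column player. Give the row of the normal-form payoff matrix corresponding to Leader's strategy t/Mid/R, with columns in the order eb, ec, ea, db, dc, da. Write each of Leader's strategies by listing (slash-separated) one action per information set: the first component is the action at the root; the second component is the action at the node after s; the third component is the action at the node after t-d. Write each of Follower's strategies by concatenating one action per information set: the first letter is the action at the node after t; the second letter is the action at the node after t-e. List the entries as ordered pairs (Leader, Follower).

vs eb: Leader plays t → Follower plays e at [t] → Follower plays b at [t-e] → (2, 3)
vs ec: Leader plays t → Follower plays e at [t] → Follower plays c at [t-e] → (3, 4)
vs ea: Leader plays t → Follower plays e at [t] → Follower plays a at [t-e] → (1, 1)
vs db: Leader plays t → Follower plays d at [t] → Leader plays R at [t-d] → (1, 1)
vs dc: Leader plays t → Follower plays d at [t] → Leader plays R at [t-d] → (1, 1)
vs da: Leader plays t → Follower plays d at [t] → Leader plays R at [t-d] → (1, 1)

(2,3) (3,4) (1,1) (1,1) (1,1) (1,1)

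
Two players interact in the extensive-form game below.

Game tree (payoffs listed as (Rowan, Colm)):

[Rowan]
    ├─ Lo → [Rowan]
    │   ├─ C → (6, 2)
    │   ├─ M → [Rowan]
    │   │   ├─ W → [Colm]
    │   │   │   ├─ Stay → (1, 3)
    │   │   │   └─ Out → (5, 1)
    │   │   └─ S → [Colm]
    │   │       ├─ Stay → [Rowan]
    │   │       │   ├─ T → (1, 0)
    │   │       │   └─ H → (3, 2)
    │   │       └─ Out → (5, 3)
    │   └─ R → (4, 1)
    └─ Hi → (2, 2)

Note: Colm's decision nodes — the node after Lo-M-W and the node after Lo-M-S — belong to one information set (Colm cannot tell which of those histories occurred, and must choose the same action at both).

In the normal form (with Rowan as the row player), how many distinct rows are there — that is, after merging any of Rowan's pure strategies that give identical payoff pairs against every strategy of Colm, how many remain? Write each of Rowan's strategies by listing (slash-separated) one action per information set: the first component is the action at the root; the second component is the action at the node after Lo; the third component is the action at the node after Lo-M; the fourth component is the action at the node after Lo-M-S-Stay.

Rowan has 24 pure strategies: Lo/C/W/T, Lo/C/W/H, Lo/C/S/T, Lo/C/S/H, Lo/M/W/T, Lo/M/W/H, Lo/M/S/T, Lo/M/S/H, Lo/R/W/T, Lo/R/W/H, Lo/R/S/T, Lo/R/S/H, Hi/C/W/T, Hi/C/W/H, Hi/C/S/T, Hi/C/S/H, Hi/M/W/T, Hi/M/W/H, Hi/M/S/T, Hi/M/S/H, Hi/R/W/T, Hi/R/W/H, Hi/R/S/T, Hi/R/S/H. Columns: Stay, Out.
{Lo/C/W/T, Lo/C/W/H, Lo/C/S/T, Lo/C/S/H} → row (6,2) (6,2)
{Lo/M/W/T, Lo/M/W/H} → row (1,3) (5,1)
{Lo/M/S/T} → row (1,0) (5,3)
{Lo/M/S/H} → row (3,2) (5,3)
{Lo/R/W/T, Lo/R/W/H, Lo/R/S/T, Lo/R/S/H} → row (4,1) (4,1)
{Hi/C/W/T, Hi/C/W/H, Hi/C/S/T, Hi/C/S/H, Hi/M/W/T, Hi/M/W/H, Hi/M/S/T, Hi/M/S/H, Hi/R/W/T, Hi/R/W/H, Hi/R/S/T, Hi/R/S/H} → row (2,2) (2,2)
That's 6 distinct rows out of 24 strategies.

6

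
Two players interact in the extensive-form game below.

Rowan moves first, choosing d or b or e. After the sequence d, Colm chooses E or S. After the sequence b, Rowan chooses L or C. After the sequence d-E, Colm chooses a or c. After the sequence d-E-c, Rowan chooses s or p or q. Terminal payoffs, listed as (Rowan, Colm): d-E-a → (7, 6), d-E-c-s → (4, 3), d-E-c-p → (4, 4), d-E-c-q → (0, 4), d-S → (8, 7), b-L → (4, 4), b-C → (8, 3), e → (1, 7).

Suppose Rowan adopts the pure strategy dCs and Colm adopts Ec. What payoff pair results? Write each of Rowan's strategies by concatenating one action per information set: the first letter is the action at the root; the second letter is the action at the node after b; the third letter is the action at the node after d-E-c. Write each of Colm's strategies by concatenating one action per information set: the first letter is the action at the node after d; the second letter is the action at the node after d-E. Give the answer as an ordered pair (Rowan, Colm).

(4, 3)

Trace the play path from the root:
  Rowan plays d
  Colm plays E at [d]
  Colm plays c at [d-E]
  Rowan plays s at [d-E-c]
→ terminal payoff (4, 3).
(Rowan's choice at the node after b is never reached on this path, so it doesn't affect the outcome.)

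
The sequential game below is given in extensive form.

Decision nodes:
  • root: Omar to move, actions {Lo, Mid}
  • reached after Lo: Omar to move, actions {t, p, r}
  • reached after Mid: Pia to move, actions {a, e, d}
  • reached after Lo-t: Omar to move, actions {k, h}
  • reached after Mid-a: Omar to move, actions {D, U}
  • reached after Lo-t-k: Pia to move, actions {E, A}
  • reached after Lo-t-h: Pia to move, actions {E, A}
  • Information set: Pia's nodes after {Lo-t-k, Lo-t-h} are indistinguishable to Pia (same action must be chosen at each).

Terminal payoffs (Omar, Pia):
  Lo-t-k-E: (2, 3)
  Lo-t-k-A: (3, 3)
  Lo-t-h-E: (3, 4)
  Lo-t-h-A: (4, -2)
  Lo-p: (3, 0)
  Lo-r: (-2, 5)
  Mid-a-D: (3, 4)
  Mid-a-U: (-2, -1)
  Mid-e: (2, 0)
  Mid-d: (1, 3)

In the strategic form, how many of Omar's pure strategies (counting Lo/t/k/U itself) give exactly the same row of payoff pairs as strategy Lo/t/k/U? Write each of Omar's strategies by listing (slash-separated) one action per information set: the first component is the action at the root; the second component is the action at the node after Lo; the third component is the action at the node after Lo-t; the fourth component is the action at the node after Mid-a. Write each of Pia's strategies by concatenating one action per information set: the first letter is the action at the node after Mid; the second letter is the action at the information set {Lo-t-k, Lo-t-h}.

Row for Lo/t/k/U (columns aE, aA, eE, eA, dE, dA): (2,3) (3,3) (2,3) (3,3) (2,3) (3,3).
Under Lo/t/k/U, Omar's choice at the node after Mid-a can never be reached regardless of what Pia does, so varying those choices leaves every outcome unchanged.
Holding the reachable choices fixed and varying the unreachable one freely already gives 2 equivalent strategies.
No other strategy reproduces this row, so those 2 are the full class: Lo/t/k/D, Lo/t/k/U.

2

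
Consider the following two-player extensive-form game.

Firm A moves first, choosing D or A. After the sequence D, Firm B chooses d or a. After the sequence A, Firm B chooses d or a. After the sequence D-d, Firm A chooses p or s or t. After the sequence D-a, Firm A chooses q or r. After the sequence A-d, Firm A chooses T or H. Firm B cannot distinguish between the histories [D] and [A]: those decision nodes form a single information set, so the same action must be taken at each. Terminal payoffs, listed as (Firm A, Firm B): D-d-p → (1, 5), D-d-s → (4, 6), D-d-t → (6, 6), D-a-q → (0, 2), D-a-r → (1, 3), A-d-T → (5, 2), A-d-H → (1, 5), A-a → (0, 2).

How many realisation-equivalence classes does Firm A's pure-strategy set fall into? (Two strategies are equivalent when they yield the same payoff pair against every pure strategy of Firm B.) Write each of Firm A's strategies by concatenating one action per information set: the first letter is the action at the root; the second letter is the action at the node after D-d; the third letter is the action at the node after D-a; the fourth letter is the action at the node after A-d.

7

Firm A has 24 pure strategies: DpqT, DpqH, DprT, DprH, DsqT, DsqH, DsrT, DsrH, DtqT, DtqH, DtrT, DtrH, ApqT, ApqH, AprT, AprH, AsqT, AsqH, AsrT, AsrH, AtqT, AtqH, AtrT, AtrH. Columns: d, a.
{DpqT, DpqH, ApqH, AprH, AsqH, AsrH, AtqH, AtrH} → row (1,5) (0,2)
{DprT, DprH} → row (1,5) (1,3)
{DsqT, DsqH} → row (4,6) (0,2)
{DsrT, DsrH} → row (4,6) (1,3)
{DtqT, DtqH} → row (6,6) (0,2)
{DtrT, DtrH} → row (6,6) (1,3)
{ApqT, AprT, AsqT, AsrT, AtqT, AtrT} → row (5,2) (0,2)
That's 7 distinct rows out of 24 strategies.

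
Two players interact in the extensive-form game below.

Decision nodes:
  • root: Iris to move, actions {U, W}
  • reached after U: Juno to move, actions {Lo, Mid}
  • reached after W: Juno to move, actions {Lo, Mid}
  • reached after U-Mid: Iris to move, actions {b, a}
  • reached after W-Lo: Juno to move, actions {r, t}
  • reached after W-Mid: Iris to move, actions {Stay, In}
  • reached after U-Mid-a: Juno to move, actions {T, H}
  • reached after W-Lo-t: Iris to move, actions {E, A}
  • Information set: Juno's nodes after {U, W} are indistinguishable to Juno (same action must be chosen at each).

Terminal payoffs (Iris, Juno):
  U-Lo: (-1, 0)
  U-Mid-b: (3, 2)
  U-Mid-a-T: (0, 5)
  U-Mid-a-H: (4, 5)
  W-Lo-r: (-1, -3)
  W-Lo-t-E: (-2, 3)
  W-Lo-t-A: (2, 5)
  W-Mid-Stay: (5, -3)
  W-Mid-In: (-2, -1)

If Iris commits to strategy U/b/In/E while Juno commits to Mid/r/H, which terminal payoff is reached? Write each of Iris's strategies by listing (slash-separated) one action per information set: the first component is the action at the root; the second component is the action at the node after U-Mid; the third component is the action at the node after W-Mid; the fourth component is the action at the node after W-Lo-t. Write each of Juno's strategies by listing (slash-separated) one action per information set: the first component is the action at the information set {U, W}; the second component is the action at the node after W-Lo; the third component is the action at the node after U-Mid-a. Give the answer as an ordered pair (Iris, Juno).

(3, 2)

Trace the play path from the root:
  Iris plays U
  Juno plays Mid at [U]
  Iris plays b at [U-Mid]
→ terminal payoff (3, 2).
(Iris's choice at the node after W-Mid is never reached on this path, so it doesn't affect the outcome.)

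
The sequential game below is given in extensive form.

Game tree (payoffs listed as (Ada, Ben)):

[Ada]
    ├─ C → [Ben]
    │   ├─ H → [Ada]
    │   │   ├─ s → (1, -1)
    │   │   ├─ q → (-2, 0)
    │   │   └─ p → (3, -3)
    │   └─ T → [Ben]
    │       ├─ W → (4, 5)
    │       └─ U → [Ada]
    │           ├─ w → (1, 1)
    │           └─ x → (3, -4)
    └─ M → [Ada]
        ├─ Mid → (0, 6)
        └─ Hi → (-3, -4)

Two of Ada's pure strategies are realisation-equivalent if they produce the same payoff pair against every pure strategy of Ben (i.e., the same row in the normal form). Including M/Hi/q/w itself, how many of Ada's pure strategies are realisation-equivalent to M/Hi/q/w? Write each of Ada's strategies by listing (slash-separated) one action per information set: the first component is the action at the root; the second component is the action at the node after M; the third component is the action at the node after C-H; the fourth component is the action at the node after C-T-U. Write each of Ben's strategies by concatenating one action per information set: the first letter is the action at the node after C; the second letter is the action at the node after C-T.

Row for M/Hi/q/w (columns HW, HU, TW, TU): (-3,-4) (-3,-4) (-3,-4) (-3,-4).
Under M/Hi/q/w, Ada's choice at the node after C-H and at the node after C-T-U can never be reached regardless of what Ben does, so varying those choices leaves every outcome unchanged.
Holding the reachable choices fixed and varying the unreachable ones freely already gives 3 × 2 = 6 equivalent strategies.
No other strategy reproduces this row, so those 6 are the full class: M/Hi/s/w, M/Hi/s/x, M/Hi/q/w, M/Hi/q/x, M/Hi/p/w, M/Hi/p/x.

6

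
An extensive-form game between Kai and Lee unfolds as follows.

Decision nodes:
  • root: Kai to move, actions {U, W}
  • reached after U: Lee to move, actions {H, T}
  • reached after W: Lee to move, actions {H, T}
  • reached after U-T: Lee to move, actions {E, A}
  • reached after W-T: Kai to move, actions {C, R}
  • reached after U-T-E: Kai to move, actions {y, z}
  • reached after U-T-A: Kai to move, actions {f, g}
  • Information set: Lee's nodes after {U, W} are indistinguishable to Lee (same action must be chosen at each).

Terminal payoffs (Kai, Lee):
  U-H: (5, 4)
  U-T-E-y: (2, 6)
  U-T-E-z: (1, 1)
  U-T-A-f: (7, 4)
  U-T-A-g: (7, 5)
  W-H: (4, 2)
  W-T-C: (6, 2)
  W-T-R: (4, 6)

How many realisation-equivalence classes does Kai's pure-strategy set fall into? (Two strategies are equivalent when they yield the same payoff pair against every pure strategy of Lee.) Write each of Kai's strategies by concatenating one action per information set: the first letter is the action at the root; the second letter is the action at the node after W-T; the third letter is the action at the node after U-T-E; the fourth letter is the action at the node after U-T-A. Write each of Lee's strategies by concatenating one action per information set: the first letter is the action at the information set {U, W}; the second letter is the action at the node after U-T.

6

Kai has 16 pure strategies: UCyf, UCyg, UCzf, UCzg, URyf, URyg, URzf, URzg, WCyf, WCyg, WCzf, WCzg, WRyf, WRyg, WRzf, WRzg. Columns: HE, HA, TE, TA.
{UCyf, URyf} → row (5,4) (5,4) (2,6) (7,4)
{UCyg, URyg} → row (5,4) (5,4) (2,6) (7,5)
{UCzf, URzf} → row (5,4) (5,4) (1,1) (7,4)
{UCzg, URzg} → row (5,4) (5,4) (1,1) (7,5)
{WCyf, WCyg, WCzf, WCzg} → row (4,2) (4,2) (6,2) (6,2)
{WRyf, WRyg, WRzf, WRzg} → row (4,2) (4,2) (4,6) (4,6)
That's 6 distinct rows out of 16 strategies.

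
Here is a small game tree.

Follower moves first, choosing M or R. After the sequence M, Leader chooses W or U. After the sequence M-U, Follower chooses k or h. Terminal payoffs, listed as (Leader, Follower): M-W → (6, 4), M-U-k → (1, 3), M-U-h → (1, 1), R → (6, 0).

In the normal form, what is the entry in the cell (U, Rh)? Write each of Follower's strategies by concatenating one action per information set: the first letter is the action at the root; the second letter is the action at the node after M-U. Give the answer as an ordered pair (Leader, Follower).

(6, 0)

Trace the play path from the root:
  Follower plays R
→ terminal payoff (6, 0).
(Leader's choice at the node after M is never reached on this path, so it doesn't affect the outcome.)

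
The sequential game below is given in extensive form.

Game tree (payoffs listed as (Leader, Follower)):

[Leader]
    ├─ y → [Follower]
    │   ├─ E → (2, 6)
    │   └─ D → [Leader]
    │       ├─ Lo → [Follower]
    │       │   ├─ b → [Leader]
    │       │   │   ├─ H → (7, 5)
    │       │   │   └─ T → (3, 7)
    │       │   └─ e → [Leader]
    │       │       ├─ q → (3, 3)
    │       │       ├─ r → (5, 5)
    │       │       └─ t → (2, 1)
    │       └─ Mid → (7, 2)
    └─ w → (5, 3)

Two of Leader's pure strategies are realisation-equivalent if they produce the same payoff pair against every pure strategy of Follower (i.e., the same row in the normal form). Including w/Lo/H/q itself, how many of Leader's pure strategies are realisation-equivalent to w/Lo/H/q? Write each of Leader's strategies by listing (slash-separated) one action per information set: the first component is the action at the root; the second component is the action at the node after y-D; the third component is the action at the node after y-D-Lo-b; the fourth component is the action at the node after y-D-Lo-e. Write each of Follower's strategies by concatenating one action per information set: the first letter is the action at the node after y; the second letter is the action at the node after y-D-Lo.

12

Row for w/Lo/H/q (columns Eb, Ee, Db, De): (5,3) (5,3) (5,3) (5,3).
Under w/Lo/H/q, Leader's choice at the node after y-D and at the node after y-D-Lo-b and at the node after y-D-Lo-e can never be reached regardless of what Follower does, so varying those choices leaves every outcome unchanged.
Holding the reachable choices fixed and varying the unreachable ones freely already gives 2 × 2 × 3 = 12 equivalent strategies.
No other strategy reproduces this row, so those 12 are the full class: w/Lo/H/q, w/Lo/H/r, w/Lo/H/t, w/Lo/T/q, w/Lo/T/r, w/Lo/T/t, w/Mid/H/q, w/Mid/H/r, w/Mid/H/t, w/Mid/T/q, w/Mid/T/r, w/Mid/T/t.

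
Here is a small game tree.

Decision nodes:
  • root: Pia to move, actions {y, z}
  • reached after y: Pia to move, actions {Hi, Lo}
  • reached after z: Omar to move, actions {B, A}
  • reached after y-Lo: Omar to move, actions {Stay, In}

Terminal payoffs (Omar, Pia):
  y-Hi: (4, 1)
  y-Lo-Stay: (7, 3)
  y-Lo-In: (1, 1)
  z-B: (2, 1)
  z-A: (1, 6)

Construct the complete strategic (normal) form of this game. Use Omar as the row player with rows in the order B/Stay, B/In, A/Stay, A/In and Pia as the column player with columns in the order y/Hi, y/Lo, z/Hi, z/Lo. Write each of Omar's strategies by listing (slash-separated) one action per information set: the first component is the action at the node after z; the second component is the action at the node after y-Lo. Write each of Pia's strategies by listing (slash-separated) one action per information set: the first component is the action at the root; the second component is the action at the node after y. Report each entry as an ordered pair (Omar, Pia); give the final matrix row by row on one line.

Row B/Stay: y/Hi→(4,1), y/Lo→(7,3), z/Hi→(2,1), z/Lo→(2,1)
Row B/In: y/Hi→(4,1), y/Lo→(1,1), z/Hi→(2,1), z/Lo→(2,1)
Row A/Stay: y/Hi→(4,1), y/Lo→(7,3), z/Hi→(1,6), z/Lo→(1,6)
Row A/In: y/Hi→(4,1), y/Lo→(1,1), z/Hi→(1,6), z/Lo→(1,6)

B/Stay: (4,1) (7,3) (2,1) (2,1) | B/In: (4,1) (1,1) (2,1) (2,1) | A/Stay: (4,1) (7,3) (1,6) (1,6) | A/In: (4,1) (1,1) (1,6) (1,6)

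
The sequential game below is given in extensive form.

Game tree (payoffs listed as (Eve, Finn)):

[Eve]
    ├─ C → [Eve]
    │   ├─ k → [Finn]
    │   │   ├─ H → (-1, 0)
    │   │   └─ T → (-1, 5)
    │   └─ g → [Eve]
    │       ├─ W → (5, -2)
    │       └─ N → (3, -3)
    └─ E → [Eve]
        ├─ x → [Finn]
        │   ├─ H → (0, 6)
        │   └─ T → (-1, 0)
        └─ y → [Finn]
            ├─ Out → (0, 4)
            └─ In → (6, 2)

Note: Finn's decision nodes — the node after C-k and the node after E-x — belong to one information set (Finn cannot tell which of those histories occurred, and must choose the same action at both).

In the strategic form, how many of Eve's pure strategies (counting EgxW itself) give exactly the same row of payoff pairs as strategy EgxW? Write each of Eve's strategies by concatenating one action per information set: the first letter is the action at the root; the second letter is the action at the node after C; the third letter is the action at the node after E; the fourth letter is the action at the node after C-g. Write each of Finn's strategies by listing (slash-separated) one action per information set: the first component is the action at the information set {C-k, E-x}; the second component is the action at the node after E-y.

Row for EgxW (columns H/Out, H/In, T/Out, T/In): (0,6) (0,6) (-1,0) (-1,0).
Under EgxW, Eve's choice at the node after C and at the node after C-g can never be reached regardless of what Finn does, so varying those choices leaves every outcome unchanged.
Holding the reachable choices fixed and varying the unreachable ones freely already gives 2 × 2 = 4 equivalent strategies.
No other strategy reproduces this row, so those 4 are the full class: EkxW, EkxN, EgxW, EgxN.

4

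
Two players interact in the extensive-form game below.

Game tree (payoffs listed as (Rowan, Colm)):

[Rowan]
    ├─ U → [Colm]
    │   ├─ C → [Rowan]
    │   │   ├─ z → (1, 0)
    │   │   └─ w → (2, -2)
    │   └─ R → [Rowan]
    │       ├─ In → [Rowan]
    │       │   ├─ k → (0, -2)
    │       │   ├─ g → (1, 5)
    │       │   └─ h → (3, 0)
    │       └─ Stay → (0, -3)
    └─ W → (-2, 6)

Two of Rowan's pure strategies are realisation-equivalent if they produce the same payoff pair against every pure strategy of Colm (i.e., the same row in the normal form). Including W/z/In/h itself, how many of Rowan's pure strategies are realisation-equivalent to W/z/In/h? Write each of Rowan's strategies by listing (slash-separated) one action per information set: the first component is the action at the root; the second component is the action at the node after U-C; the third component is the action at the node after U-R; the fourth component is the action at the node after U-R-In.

12

Row for W/z/In/h (columns C, R): (-2,6) (-2,6).
Under W/z/In/h, Rowan's choice at the node after U-C and at the node after U-R and at the node after U-R-In can never be reached regardless of what Colm does, so varying those choices leaves every outcome unchanged.
Holding the reachable choices fixed and varying the unreachable ones freely already gives 2 × 2 × 3 = 12 equivalent strategies.
No other strategy reproduces this row, so those 12 are the full class: W/z/In/k, W/z/In/g, W/z/In/h, W/z/Stay/k, W/z/Stay/g, W/z/Stay/h, W/w/In/k, W/w/In/g, W/w/In/h, W/w/Stay/k, W/w/Stay/g, W/w/Stay/h.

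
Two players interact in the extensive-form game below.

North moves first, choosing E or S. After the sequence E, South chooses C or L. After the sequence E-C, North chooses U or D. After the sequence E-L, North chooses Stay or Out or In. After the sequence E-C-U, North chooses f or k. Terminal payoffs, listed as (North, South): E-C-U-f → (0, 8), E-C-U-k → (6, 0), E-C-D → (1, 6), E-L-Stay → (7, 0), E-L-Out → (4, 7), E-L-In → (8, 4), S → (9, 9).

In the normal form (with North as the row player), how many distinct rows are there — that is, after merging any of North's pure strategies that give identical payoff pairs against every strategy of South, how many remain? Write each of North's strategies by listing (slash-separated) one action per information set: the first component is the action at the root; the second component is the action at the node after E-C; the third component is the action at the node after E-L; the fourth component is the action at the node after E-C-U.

10

North has 24 pure strategies: E/U/Stay/f, E/U/Stay/k, E/U/Out/f, E/U/Out/k, E/U/In/f, E/U/In/k, E/D/Stay/f, E/D/Stay/k, E/D/Out/f, E/D/Out/k, E/D/In/f, E/D/In/k, S/U/Stay/f, S/U/Stay/k, S/U/Out/f, S/U/Out/k, S/U/In/f, S/U/In/k, S/D/Stay/f, S/D/Stay/k, S/D/Out/f, S/D/Out/k, S/D/In/f, S/D/In/k. Columns: C, L.
{E/U/Stay/f} → row (0,8) (7,0)
{E/U/Stay/k} → row (6,0) (7,0)
{E/U/Out/f} → row (0,8) (4,7)
{E/U/Out/k} → row (6,0) (4,7)
{E/U/In/f} → row (0,8) (8,4)
{E/U/In/k} → row (6,0) (8,4)
{E/D/Stay/f, E/D/Stay/k} → row (1,6) (7,0)
{E/D/Out/f, E/D/Out/k} → row (1,6) (4,7)
{E/D/In/f, E/D/In/k} → row (1,6) (8,4)
{S/U/Stay/f, S/U/Stay/k, S/U/Out/f, S/U/Out/k, S/U/In/f, S/U/In/k, S/D/Stay/f, S/D/Stay/k, S/D/Out/f, S/D/Out/k, S/D/In/f, S/D/In/k} → row (9,9) (9,9)
That's 10 distinct rows out of 24 strategies.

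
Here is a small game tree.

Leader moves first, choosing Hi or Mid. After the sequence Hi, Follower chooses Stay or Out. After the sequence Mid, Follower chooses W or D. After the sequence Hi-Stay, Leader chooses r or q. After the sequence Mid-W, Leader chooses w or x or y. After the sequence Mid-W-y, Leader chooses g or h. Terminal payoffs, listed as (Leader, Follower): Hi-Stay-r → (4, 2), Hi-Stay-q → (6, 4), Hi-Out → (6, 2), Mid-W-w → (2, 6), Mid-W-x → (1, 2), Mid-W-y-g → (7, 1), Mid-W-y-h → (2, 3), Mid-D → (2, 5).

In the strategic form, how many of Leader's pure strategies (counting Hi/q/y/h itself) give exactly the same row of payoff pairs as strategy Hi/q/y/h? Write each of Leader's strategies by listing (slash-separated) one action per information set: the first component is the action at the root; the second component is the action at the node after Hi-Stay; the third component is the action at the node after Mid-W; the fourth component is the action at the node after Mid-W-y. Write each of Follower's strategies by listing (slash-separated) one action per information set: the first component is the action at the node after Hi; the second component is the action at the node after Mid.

Row for Hi/q/y/h (columns Stay/W, Stay/D, Out/W, Out/D): (6,4) (6,4) (6,2) (6,2).
Under Hi/q/y/h, Leader's choice at the node after Mid-W and at the node after Mid-W-y can never be reached regardless of what Follower does, so varying those choices leaves every outcome unchanged.
Holding the reachable choices fixed and varying the unreachable ones freely already gives 3 × 2 = 6 equivalent strategies.
No other strategy reproduces this row, so those 6 are the full class: Hi/q/w/g, Hi/q/w/h, Hi/q/x/g, Hi/q/x/h, Hi/q/y/g, Hi/q/y/h.

6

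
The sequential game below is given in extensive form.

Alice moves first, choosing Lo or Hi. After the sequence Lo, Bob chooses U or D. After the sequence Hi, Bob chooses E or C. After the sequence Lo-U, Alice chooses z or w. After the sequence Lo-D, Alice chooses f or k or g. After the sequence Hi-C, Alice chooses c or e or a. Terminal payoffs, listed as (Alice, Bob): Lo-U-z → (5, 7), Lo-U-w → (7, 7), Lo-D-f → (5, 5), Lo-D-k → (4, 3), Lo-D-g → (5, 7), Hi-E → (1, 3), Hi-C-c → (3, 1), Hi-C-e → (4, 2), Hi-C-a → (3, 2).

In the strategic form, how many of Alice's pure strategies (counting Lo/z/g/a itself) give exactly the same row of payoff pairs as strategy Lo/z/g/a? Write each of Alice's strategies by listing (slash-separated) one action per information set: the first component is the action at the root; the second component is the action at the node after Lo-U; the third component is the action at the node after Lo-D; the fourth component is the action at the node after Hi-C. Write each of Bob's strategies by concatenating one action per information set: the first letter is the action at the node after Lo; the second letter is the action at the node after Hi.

3

Row for Lo/z/g/a (columns UE, UC, DE, DC): (5,7) (5,7) (5,7) (5,7).
Under Lo/z/g/a, Alice's choice at the node after Hi-C can never be reached regardless of what Bob does, so varying those choices leaves every outcome unchanged.
Holding the reachable choices fixed and varying the unreachable one freely already gives 3 equivalent strategies.
No other strategy reproduces this row, so those 3 are the full class: Lo/z/g/c, Lo/z/g/e, Lo/z/g/a.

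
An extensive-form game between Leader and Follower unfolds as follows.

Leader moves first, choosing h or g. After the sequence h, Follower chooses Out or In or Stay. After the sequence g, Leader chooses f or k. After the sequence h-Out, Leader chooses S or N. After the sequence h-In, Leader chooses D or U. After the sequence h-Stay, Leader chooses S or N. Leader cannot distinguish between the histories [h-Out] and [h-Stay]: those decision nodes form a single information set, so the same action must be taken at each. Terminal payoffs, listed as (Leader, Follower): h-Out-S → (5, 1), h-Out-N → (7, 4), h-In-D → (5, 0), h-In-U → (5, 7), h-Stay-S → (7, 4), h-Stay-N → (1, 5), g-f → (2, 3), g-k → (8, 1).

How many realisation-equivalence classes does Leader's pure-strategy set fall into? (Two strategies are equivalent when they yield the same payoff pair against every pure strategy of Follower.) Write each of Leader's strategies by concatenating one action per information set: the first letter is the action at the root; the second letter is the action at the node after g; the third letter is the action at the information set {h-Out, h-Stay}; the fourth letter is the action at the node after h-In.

6

Leader has 16 pure strategies: hfSD, hfSU, hfND, hfNU, hkSD, hkSU, hkND, hkNU, gfSD, gfSU, gfND, gfNU, gkSD, gkSU, gkND, gkNU. Columns: Out, In, Stay.
{hfSD, hkSD} → row (5,1) (5,0) (7,4)
{hfSU, hkSU} → row (5,1) (5,7) (7,4)
{hfND, hkND} → row (7,4) (5,0) (1,5)
{hfNU, hkNU} → row (7,4) (5,7) (1,5)
{gfSD, gfSU, gfND, gfNU} → row (2,3) (2,3) (2,3)
{gkSD, gkSU, gkND, gkNU} → row (8,1) (8,1) (8,1)
That's 6 distinct rows out of 16 strategies.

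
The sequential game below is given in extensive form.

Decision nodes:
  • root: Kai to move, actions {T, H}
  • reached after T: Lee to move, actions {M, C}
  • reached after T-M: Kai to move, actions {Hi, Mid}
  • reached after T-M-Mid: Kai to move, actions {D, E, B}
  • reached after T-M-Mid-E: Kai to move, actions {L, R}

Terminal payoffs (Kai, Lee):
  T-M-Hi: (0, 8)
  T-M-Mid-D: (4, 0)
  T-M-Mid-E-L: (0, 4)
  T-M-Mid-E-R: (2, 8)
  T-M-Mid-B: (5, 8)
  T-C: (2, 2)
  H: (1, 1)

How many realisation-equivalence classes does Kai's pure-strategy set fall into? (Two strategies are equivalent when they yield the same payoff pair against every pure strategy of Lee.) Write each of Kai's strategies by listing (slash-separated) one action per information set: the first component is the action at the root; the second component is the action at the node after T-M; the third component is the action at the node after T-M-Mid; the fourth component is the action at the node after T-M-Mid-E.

Kai has 24 pure strategies: T/Hi/D/L, T/Hi/D/R, T/Hi/E/L, T/Hi/E/R, T/Hi/B/L, T/Hi/B/R, T/Mid/D/L, T/Mid/D/R, T/Mid/E/L, T/Mid/E/R, T/Mid/B/L, T/Mid/B/R, H/Hi/D/L, H/Hi/D/R, H/Hi/E/L, H/Hi/E/R, H/Hi/B/L, H/Hi/B/R, H/Mid/D/L, H/Mid/D/R, H/Mid/E/L, H/Mid/E/R, H/Mid/B/L, H/Mid/B/R. Columns: M, C.
{T/Hi/D/L, T/Hi/D/R, T/Hi/E/L, T/Hi/E/R, T/Hi/B/L, T/Hi/B/R} → row (0,8) (2,2)
{T/Mid/D/L, T/Mid/D/R} → row (4,0) (2,2)
{T/Mid/E/L} → row (0,4) (2,2)
{T/Mid/E/R} → row (2,8) (2,2)
{T/Mid/B/L, T/Mid/B/R} → row (5,8) (2,2)
{H/Hi/D/L, H/Hi/D/R, H/Hi/E/L, H/Hi/E/R, H/Hi/B/L, H/Hi/B/R, H/Mid/D/L, H/Mid/D/R, H/Mid/E/L, H/Mid/E/R, H/Mid/B/L, H/Mid/B/R} → row (1,1) (1,1)
That's 6 distinct rows out of 24 strategies.

6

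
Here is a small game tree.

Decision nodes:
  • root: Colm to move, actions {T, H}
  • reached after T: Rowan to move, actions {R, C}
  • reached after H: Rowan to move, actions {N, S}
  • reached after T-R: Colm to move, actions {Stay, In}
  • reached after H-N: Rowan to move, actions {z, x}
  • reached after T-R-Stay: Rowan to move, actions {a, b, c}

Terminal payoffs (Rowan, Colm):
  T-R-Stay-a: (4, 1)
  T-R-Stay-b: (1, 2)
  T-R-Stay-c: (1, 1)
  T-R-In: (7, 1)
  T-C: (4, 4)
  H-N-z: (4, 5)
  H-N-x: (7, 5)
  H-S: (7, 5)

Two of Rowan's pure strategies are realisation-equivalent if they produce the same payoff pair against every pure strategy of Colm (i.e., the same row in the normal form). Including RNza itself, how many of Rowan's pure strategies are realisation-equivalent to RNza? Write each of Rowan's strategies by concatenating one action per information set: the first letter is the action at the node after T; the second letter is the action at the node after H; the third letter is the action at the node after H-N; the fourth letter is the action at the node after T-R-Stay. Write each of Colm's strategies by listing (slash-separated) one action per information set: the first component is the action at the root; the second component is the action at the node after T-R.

1

Row for RNza (columns T/Stay, T/In, H/Stay, H/In): (4,1) (7,1) (4,5) (4,5).
Every one of Rowan's information sets is on the play path for some reply by Colm when Rowan follows RNza.
Changing the action at any of them therefore changes at least one column, so only RNza itself gives this row.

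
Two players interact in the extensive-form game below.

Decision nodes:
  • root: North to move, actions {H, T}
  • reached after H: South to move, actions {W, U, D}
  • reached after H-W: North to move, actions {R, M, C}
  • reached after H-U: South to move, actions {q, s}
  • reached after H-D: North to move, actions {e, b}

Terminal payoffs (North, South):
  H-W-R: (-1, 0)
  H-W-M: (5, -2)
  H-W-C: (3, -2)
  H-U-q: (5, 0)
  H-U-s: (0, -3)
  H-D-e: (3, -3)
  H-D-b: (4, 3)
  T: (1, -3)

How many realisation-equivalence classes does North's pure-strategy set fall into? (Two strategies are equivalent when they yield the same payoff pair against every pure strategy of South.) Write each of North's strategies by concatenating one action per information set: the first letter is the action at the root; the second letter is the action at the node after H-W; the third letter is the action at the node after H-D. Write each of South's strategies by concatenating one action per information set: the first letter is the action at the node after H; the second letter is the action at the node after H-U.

7

North has 12 pure strategies: HRe, HRb, HMe, HMb, HCe, HCb, TRe, TRb, TMe, TMb, TCe, TCb. Columns: Wq, Ws, Uq, Us, Dq, Ds.
{HRe} → row (-1,0) (-1,0) (5,0) (0,-3) (3,-3) (3,-3)
{HRb} → row (-1,0) (-1,0) (5,0) (0,-3) (4,3) (4,3)
{HMe} → row (5,-2) (5,-2) (5,0) (0,-3) (3,-3) (3,-3)
{HMb} → row (5,-2) (5,-2) (5,0) (0,-3) (4,3) (4,3)
{HCe} → row (3,-2) (3,-2) (5,0) (0,-3) (3,-3) (3,-3)
{HCb} → row (3,-2) (3,-2) (5,0) (0,-3) (4,3) (4,3)
{TRe, TRb, TMe, TMb, TCe, TCb} → row (1,-3) (1,-3) (1,-3) (1,-3) (1,-3) (1,-3)
That's 7 distinct rows out of 12 strategies.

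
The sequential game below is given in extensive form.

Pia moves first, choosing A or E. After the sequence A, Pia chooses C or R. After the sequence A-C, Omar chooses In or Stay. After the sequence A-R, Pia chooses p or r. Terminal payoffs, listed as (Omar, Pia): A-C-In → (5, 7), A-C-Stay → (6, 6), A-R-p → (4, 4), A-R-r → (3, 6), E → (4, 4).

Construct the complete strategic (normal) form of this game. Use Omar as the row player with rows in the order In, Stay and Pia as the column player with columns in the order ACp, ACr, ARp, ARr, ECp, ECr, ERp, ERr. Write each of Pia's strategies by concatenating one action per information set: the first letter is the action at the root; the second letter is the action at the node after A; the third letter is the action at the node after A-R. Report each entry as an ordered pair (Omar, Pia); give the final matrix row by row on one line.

In: (5,7) (5,7) (4,4) (3,6) (4,4) (4,4) (4,4) (4,4) | Stay: (6,6) (6,6) (4,4) (3,6) (4,4) (4,4) (4,4) (4,4)

Row In: ACp→(5,7), ACr→(5,7), ARp→(4,4), ARr→(3,6), ECp→(4,4), ECr→(4,4), ERp→(4,4), ERr→(4,4)
Row Stay: ACp→(6,6), ACr→(6,6), ARp→(4,4), ARr→(3,6), ECp→(4,4), ECr→(4,4), ERp→(4,4), ERr→(4,4)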